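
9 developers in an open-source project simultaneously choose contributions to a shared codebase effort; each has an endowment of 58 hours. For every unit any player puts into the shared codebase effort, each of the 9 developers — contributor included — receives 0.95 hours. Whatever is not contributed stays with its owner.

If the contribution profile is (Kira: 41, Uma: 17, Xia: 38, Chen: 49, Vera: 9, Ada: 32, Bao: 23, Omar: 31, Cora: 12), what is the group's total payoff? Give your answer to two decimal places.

Total contributed: 41 + 17 + 38 + 49 + 9 + 32 + 23 + 31 + 12 = 252; total kept: 9 × 58 − 252 = 270.
The shared codebase effort pays out 0.95 × 9 × 252 = 2154.60 in aggregate.
Group total = 270 + 2154.60 = 2424.60.

2424.60 hours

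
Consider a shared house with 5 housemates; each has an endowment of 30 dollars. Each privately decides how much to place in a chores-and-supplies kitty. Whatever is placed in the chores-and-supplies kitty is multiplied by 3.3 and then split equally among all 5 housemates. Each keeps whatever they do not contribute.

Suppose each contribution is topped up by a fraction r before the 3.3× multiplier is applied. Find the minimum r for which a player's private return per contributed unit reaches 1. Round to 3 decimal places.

With matching at rate r, one contributed unit becomes (1 + r) in the chores-and-supplies kitty and returns 3.3 × (1 + r) / 5 to the contributor.
Setting this equal to 1: 1 + r = 5/3.3 = 1.5152.
So the minimum matching rate is r = 1.5152 − 1 = 0.515.

0.515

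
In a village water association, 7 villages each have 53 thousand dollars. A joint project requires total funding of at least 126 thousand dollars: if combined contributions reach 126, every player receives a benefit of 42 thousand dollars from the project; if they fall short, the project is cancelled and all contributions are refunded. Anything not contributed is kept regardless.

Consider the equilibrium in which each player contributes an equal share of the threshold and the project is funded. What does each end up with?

77 thousand dollars

Equal share of the threshold: 126/7 = 18.
At this profile no one gains by cutting their contribution: any cut drops the total below 126, the project is cancelled, contributions are refunded, and the deviator ends with 53, which is less than 53 − 18 + 42 = 77. Contributing more than 18 just wastes the excess. So contributing exactly 18 is a best response.
Each player's payoff: 53 − 18 + 42 = 77.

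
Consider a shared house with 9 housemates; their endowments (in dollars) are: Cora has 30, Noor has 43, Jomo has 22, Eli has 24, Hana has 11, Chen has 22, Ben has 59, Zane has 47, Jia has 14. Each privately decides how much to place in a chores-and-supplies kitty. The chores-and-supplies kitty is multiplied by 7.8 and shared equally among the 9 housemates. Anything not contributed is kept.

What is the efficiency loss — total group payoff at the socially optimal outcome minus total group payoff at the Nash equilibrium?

The private return per contributed unit is 7.8/9 = 0.8667 < 1 for every player regardless of endowment, so the Nash equilibrium is zero contribution and the group total is Σ E_j = 30 + 43 + 22 + 24 + 11 + 22 + 59 + 47 + 14 = 272.
Each contributed unit returns 7.800 to the group, so the social optimum is full contribution by everyone: group total = 7.800 × 272 = 2121.60.
Efficiency loss = (7.800 − 1) × 272 = 1849.60.

1849.60 dollars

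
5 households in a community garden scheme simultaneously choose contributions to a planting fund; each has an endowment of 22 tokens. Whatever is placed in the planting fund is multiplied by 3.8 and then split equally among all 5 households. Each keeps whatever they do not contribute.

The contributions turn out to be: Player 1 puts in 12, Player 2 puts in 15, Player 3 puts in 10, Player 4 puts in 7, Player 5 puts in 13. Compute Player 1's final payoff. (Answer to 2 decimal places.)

Total contributed: 12 + 15 + 10 + 7 + 13 = 57.
Each receives 3.8 × 57 / 5 = 43.32 from the planting fund.
Player 1 keeps 22 − 12 = 10, so Player 1's payoff is 10 + 43.32 = 53.32.

53.32 tokens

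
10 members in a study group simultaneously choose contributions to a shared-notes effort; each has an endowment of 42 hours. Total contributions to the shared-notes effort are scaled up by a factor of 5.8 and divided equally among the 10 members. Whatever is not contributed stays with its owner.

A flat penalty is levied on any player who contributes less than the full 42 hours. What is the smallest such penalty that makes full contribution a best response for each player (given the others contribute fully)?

17.64 hours

Given the others contribute fully, the best deviation is to contribute 0 (any partial contribution still incurs the fine and gives up units whose private return 0.5800 is below 1).
Deviating from 42 to 0 saves 42 hours but forfeits the deviator's share of the drop in the shared-notes effort: 5.8/10 × 42 = 24.36.
So the deviation gain is 42 − 24.36 = 17.64, and the fine must be at least 17.64 hours to wipe it out.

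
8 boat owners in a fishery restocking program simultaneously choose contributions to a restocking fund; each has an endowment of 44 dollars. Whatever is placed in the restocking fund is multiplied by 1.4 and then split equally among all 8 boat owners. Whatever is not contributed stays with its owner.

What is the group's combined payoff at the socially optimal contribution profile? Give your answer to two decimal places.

492.80 dollars

Each contributed unit returns 1.400 to the group as a whole (0.1750 to each of 8 players), which exceeds 1, so the social optimum is full contribution: group total = 1.400 × 352 = 492.80.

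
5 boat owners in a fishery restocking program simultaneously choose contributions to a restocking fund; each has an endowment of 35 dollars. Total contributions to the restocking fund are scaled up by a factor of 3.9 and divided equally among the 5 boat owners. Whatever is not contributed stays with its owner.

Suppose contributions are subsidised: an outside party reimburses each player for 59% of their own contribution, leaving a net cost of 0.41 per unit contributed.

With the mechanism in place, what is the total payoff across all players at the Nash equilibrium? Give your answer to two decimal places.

The effective private return per unit is now (3.9/5) / 0.41 = 1.9024 > 1, so every player's dominant strategy flips to full contribution.
So the Nash equilibrium is full contribution by all 5; the group earns 5 × (35 × 0.59 + 3.9 × 35) = 785.75.

785.75 dollars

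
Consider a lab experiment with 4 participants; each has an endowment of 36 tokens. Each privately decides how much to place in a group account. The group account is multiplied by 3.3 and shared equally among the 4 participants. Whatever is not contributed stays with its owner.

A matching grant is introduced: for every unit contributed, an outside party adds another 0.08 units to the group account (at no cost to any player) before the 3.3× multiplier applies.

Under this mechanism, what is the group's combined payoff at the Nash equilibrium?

With the mechanism, a contributed unit returns 3.3 × 1.08 / 4 = 0.8910 per unit of net cost — still below 1 — so contributing 0 remains dominant for every player.
Everyone keeps their endowment and the group total is 4 × 36 = 144.

144.00 tokens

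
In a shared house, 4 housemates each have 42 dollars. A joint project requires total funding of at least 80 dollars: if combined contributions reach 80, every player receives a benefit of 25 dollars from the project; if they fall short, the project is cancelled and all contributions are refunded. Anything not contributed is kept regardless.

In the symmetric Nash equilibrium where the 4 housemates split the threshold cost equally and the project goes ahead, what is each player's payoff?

Equal share of the threshold: 80/4 = 20.
At this profile no one gains by cutting their contribution: any cut drops the total below 80, the project is cancelled, contributions are refunded, and the deviator ends with 42, which is less than 42 − 20 + 25 = 47. Contributing more than 20 just wastes the excess. So contributing exactly 20 is a best response.
Each player's payoff: 42 − 20 + 25 = 47.

47 dollars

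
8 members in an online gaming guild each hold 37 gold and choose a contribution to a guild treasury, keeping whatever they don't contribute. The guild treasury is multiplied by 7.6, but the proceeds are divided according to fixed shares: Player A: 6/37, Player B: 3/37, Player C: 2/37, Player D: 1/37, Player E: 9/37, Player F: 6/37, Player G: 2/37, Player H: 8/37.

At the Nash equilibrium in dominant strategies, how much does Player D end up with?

67.40 gold

A player with share s gets back 7.6·s per unit contributed, so full contribution is dominant for anyone with s > 1/7.6 = 0.1316 and zero contribution is dominant for anyone below.
The shares above 0.1316 belong to Player A, Player E, Player F and Player H, contributing 37 each; the remaining 4 contribute 0. Total contributed: 148.
Player D keeps 37 and receives 7.6 × 148 × 1/37 = 30.40 from the guild treasury, for a payoff of 67.40.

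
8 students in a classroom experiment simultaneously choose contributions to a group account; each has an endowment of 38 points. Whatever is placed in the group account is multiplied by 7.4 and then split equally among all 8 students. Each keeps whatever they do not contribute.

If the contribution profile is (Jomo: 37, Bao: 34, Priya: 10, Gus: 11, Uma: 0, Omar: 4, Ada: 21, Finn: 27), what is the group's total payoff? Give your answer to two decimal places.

Total contributed: 37 + 34 + 10 + 11 + 0 + 4 + 21 + 27 = 144; total kept: 8 × 38 − 144 = 160.
The group account pays out 7.4 × 144 = 1065.60 in aggregate.
Group total = 160 + 1065.60 = 1225.60.

1225.60 points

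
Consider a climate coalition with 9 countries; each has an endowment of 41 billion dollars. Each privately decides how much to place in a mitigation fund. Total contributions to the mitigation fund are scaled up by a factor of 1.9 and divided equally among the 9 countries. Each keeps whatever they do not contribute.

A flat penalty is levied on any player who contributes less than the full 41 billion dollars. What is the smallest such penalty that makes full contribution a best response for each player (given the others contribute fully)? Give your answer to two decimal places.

32.34 billion dollars

Given the others contribute fully, the best deviation is to contribute 0 (any partial contribution still incurs the fine and gives up units whose private return 0.2111 is below 1).
Deviating from 41 to 0 saves 41 billion dollars but forfeits the deviator's share of the drop in the mitigation fund: 1.9/9 × 41 = 8.66.
So the deviation gain is 41 − 8.66 = 32.34, and the fine must be at least 32.34 billion dollars to wipe it out.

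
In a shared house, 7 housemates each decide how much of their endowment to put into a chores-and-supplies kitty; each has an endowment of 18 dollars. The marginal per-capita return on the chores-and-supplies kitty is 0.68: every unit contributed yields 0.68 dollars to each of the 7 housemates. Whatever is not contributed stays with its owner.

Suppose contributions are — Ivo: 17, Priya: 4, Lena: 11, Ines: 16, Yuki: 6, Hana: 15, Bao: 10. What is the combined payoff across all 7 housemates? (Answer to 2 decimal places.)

423.04 dollars

Total contributed: 17 + 4 + 11 + 16 + 6 + 15 + 10 = 79; total kept: 7 × 18 − 79 = 47.
The chores-and-supplies kitty pays out 0.68 × 7 × 79 = 376.04 in aggregate.
Group total = 47 + 376.04 = 423.04.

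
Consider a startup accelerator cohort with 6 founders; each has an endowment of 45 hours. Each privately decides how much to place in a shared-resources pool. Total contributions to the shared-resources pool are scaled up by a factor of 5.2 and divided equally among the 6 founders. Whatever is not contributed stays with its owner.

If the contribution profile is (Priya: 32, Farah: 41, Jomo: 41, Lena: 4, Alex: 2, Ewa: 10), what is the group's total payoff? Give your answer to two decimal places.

816.00 hours

Total contributed: 32 + 41 + 41 + 4 + 2 + 10 = 130; total kept: 6 × 45 − 130 = 140.
The shared-resources pool pays out 5.2 × 130 = 676.00 in aggregate.
Group total = 140 + 676.00 = 816.00.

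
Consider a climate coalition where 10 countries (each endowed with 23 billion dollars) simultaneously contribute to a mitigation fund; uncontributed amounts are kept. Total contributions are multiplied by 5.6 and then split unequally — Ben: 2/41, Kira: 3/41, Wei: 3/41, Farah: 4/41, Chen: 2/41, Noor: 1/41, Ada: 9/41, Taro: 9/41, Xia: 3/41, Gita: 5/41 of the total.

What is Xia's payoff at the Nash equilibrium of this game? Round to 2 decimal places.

41.85 billion dollars

A player with share s gets back 5.6·s per unit contributed, so full contribution is dominant for anyone with s > 1/5.6 = 0.1786 and zero contribution is dominant for anyone below.
The shares above 0.1786 belong to Ada and Taro, contributing 23 each; the remaining 8 contribute 0. Total contributed: 46.
Xia keeps 23 and receives 5.6 × 46 × 3/41 = 18.85 from the mitigation fund, for a payoff of 41.85.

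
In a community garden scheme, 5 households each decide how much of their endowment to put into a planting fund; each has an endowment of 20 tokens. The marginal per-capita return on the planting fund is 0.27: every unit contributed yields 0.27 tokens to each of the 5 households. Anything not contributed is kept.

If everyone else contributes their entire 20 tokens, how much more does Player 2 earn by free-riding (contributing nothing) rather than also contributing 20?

14.60 tokens

Switching from a contribution of 20 to 0 lets Player 2 keep an extra 20 tokens, but lowers the planting fund by 20, which costs Player 2 their own share of that drop: 0.27 × 20 = 5.40.
Net gain = 20 − 5.40 = 14.60. The private return per contributed unit (0.27) is below 1, so free-riding is indeed the best response regardless of what the others do.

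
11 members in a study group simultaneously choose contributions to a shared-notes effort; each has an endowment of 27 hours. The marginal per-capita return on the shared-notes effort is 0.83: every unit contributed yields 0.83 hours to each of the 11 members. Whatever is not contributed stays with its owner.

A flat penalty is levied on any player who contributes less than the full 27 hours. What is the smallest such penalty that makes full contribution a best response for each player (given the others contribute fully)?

Given the others contribute fully, the best deviation is to contribute 0 (any partial contribution still incurs the fine and gives up units whose private return 0.83 is below 1).
Deviating from 27 to 0 saves 27 hours but forfeits the deviator's share of the drop in the shared-notes effort: 0.83 × 27 = 22.41.
So the deviation gain is 27 − 22.41 = 4.59, and the fine must be at least 4.59 hours to wipe it out.

4.59 hours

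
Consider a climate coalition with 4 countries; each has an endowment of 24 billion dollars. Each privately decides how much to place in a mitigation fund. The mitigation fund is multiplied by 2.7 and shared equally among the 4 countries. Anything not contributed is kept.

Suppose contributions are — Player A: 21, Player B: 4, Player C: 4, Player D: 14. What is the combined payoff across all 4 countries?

Total contributed: 21 + 4 + 4 + 14 = 43; total kept: 4 × 24 − 43 = 53.
The mitigation fund pays out 2.7 × 43 = 116.10 in aggregate.
Group total = 53 + 116.10 = 169.10.

169.10 billion dollars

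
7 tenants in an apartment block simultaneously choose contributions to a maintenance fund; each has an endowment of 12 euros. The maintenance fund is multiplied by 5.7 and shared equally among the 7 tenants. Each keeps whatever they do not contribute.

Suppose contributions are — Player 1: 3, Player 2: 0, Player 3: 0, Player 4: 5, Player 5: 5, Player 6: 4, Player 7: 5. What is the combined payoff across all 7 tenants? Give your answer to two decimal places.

187.40 euros

Total contributed: 3 + 0 + 0 + 5 + 5 + 4 + 5 = 22; total kept: 7 × 12 − 22 = 62.
The maintenance fund pays out 5.7 × 22 = 125.40 in aggregate.
Group total = 62 + 125.40 = 187.40.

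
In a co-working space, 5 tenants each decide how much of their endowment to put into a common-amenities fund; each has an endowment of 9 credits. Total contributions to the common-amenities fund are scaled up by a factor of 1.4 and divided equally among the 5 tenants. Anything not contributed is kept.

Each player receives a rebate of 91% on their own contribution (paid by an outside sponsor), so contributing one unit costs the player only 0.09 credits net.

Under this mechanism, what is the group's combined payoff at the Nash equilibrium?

Under the mechanism each unit contributed yields (1.4/5) / 0.09 = 3.1111 back to its contributor per unit of net cost, which exceeds 1, making full contribution the dominant choice for everyone.
So the Nash equilibrium is full contribution by all 5; the group earns 5 × (9 × 0.91 + 1.4 × 9) = 103.95.

103.95 credits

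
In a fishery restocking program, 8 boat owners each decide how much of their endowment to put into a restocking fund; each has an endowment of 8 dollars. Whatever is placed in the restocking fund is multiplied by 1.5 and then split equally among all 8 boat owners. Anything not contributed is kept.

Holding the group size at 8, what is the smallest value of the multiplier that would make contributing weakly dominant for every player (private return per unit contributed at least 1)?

A contributed unit returns (multiplier)/8 to its contributor.
This reaches 1 exactly when the multiplier is 8.

8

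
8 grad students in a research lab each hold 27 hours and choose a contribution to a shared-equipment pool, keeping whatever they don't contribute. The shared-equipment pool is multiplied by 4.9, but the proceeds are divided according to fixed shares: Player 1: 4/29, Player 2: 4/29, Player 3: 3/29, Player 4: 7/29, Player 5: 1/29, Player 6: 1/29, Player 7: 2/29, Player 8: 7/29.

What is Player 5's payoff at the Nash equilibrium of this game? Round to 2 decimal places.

Each unit j contributes comes back to j as 4.9 × (j's share), so j prefers to contribute only if that share exceeds 1/4.9 = 0.2041; otherwise keeping the unit dominates.
Player 4 and Player 8 are above the threshold, contributing 27 each; the remaining 6 contribute 0. Total contributed: 54.
Player 5 keeps 27 and receives 4.9 × 54 × 1/29 = 9.12 from the shared-equipment pool, for a payoff of 36.12.

36.12 hours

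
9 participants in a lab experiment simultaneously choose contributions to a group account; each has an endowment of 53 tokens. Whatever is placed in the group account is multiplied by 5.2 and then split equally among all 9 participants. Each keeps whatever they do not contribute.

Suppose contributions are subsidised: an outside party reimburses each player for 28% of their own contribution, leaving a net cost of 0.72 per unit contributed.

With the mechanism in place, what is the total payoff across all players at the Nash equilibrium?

477.00 tokens

Even with the mechanism, each unit contributed returns only (5.2/9) / 0.72 = 0.8025 per unit of net cost, so contributing nothing is still dominant.
At the Nash equilibrium no one contributes; group total payoff = 9 × 53 = 477.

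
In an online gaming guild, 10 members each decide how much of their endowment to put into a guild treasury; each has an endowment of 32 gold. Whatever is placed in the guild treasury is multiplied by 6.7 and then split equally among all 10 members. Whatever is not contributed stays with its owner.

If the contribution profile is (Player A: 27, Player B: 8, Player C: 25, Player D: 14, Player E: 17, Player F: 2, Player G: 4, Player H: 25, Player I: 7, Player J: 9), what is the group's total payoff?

1106.60 gold

Total contributed: 27 + 8 + 25 + 14 + 17 + 2 + 4 + 25 + 7 + 9 = 138; total kept: 10 × 32 − 138 = 182.
The guild treasury pays out 6.7 × 138 = 924.60 in aggregate.
Group total = 182 + 924.60 = 1106.60.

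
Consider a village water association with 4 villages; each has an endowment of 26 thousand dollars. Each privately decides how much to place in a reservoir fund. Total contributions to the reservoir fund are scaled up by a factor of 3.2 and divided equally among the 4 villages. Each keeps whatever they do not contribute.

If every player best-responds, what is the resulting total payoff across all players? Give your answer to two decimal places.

Each contributed unit returns 3.2/4 = 0.8000 to its contributor — below 1 — so contributing 0 is dominant for every player. At the Nash equilibrium everyone keeps their 26, and the group total is 4 × 26 = 104.

104.00 thousand dollars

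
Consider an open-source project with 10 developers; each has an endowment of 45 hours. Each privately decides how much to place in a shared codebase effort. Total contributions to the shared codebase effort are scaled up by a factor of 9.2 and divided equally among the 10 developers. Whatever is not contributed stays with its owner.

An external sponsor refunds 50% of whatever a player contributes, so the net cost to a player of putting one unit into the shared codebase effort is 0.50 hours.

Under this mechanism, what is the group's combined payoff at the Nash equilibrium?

With the mechanism, a contributed unit returns (9.2/10) / 0.50 = 1.8400 per unit of net cost to the contributor — now above 1 — so contributing fully is weakly dominant for every player.
At the Nash equilibrium everyone contributes 45. Group total payoff = 10 × (45 × 0.50 + 9.2 × 45) = 4365.00.

4365.00 hours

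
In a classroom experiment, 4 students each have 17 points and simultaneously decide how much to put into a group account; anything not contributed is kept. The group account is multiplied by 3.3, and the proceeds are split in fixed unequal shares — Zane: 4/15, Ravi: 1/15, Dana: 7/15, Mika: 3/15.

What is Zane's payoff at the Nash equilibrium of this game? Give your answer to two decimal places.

Player j's private return per contributed unit is 3.3 × (j's share). Contributing is weakly dominant for j when that share is at least 1/3.3 = 0.3030, and contributing 0 is dominant otherwise.
Only Dana (7/15) clears that bar, contributing 17; the remaining 3 contribute 0. Total contributed: 17.
Zane keeps 17 and receives 3.3 × 17 × 4/15 = 14.96 from the group account, for a payoff of 31.96.

31.96 points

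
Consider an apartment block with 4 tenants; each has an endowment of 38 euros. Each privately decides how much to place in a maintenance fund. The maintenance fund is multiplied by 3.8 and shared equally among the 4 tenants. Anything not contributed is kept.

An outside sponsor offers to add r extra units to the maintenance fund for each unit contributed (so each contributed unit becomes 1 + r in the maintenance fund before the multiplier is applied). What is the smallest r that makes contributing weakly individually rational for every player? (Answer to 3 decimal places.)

0.053

With matching at rate r, one contributed unit becomes (1 + r) in the maintenance fund and returns 3.8 × (1 + r) / 4 to the contributor.
Setting this equal to 1: 1 + r = 4/3.8 = 1.0526.
So the minimum matching rate is r = 1.0526 − 1 = 0.053.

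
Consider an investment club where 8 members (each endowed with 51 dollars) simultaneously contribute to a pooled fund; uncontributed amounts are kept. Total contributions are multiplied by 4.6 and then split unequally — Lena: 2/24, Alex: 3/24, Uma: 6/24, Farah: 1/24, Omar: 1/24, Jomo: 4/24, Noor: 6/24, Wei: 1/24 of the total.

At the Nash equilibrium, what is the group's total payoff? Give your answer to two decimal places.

Each unit j contributes comes back to j as 4.6 × (j's share), so j prefers to contribute only if that share exceeds 1/4.6 = 0.2174; otherwise keeping the unit dominates.
The shares above 0.2174 belong to Uma and Noor, contributing 51 each; the remaining 6 contribute 0. Total contributed: 102.
The pooled fund pays out 4.6 × 102 = 469.20 in total (split across the unequal shares, but the aggregate is all that matters for the group sum).
The 6 free-riders keep 51 each, adding 306. Group total = 306 + 469.20 = 775.20.

775.20 dollars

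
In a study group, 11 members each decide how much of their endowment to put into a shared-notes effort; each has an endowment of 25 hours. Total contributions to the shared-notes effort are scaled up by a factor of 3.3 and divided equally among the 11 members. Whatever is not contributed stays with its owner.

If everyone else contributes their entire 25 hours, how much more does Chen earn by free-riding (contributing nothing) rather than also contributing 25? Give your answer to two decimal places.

17.50 hours

Switching from a contribution of 25 to 0 lets Chen keep an extra 25 hours, but lowers the shared-notes effort by 25, which costs Chen their own share of that drop: 3.3/11 × 25 = 7.50.
Net gain = 25 − 7.50 = 17.50. The private return per contributed unit (0.3000) is below 1, so free-riding is indeed the best response regardless of what the others do.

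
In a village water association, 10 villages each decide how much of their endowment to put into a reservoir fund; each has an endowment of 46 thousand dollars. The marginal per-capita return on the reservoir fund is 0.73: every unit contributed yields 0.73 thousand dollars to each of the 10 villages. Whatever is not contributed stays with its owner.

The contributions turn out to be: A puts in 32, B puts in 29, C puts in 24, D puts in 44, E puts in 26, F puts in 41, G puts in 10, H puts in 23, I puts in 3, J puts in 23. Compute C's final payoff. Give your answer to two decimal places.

208.15 thousand dollars

Total contributed: 32 + 29 + 24 + 44 + 26 + 41 + 10 + 23 + 3 + 23 = 255.
Each receives 0.73 × 255 = 186.15 from the reservoir fund.
C keeps 46 − 24 = 22, so C's payoff is 22 + 186.15 = 208.15.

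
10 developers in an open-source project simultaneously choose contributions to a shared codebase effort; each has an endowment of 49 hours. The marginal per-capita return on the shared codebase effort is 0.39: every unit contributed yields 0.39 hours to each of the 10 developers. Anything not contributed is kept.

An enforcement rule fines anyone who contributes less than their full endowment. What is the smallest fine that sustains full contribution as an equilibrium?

29.89 hours

Given the others contribute fully, the best deviation is to contribute 0 (any partial contribution still incurs the fine and gives up units whose private return 0.39 is below 1).
Deviating from 49 to 0 saves 49 hours but forfeits the deviator's share of the drop in the shared codebase effort: 0.39 × 49 = 19.11.
So the deviation gain is 49 − 19.11 = 29.89, and the fine must be at least 29.89 hours to wipe it out.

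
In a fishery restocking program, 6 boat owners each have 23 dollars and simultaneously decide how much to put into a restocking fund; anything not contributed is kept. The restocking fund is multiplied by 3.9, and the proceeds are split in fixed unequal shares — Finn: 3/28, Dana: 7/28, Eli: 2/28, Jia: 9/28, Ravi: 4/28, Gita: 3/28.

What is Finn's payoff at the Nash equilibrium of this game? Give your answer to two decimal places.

For player j, contributing a unit is worthwhile iff 3.9 × (j's share) ≥ 1, i.e. iff j's share is at least 0.2564.
The only share above 0.2564 is Jia's 9/28, contributing 23; the remaining 5 contribute 0. Total contributed: 23.
Finn keeps 23 and receives 3.9 × 23 × 3/28 = 9.61 from the restocking fund, for a payoff of 32.61.

32.61 dollars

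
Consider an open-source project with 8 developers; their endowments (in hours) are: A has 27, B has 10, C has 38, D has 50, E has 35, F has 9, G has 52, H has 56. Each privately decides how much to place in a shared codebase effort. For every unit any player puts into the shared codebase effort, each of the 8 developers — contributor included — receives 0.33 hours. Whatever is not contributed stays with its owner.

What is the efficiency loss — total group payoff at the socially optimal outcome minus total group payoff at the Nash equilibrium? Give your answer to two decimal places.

454.28 hours

The private return per contributed unit is 0.33 < 1 for everyone, so the Nash equilibrium is zero contribution and the group total is Σ E_j = 27 + 10 + 38 + 50 + 35 + 9 + 52 + 56 = 277.
Each contributed unit returns 2.640 to the group, so the social optimum is full contribution by everyone: group total = 2.640 × 277 = 731.28.
Efficiency loss = (2.640 − 1) × 277 = 454.28.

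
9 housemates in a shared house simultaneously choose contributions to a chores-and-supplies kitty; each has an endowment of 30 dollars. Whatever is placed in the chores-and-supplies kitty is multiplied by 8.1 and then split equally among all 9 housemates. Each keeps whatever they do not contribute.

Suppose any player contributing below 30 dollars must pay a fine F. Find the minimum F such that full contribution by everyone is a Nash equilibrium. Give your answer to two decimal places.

3.00 dollars

Given the others contribute fully, the best deviation is to contribute 0 (any partial contribution still incurs the fine and gives up units whose private return 0.9000 is below 1).
Deviating from 30 to 0 saves 30 dollars but forfeits the deviator's share of the drop in the chores-and-supplies kitty: 8.1/9 × 30 = 27.00.
So the deviation gain is 30 − 27.00 = 3.00, and the fine must be at least 3.00 dollars to wipe it out.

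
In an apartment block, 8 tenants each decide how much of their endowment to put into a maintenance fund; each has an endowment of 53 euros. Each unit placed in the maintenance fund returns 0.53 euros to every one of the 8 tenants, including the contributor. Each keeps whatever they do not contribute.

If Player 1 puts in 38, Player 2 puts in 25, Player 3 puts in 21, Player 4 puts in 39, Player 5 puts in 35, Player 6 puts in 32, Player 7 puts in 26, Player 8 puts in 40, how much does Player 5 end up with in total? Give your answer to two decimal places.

153.68 euros

Total contributed: 38 + 25 + 21 + 39 + 35 + 32 + 26 + 40 = 256.
Each receives 0.53 × 256 = 135.68 from the maintenance fund.
Player 5 keeps 53 − 35 = 18, so Player 5's payoff is 18 + 135.68 = 153.68.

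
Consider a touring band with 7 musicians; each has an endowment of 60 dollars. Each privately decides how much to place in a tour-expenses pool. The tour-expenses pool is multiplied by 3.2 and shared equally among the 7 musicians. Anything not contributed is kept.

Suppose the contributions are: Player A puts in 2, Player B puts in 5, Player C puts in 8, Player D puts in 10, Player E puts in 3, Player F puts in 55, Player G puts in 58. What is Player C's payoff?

116.46 dollars

Total contributed: 2 + 5 + 8 + 10 + 3 + 55 + 58 = 141.
Each receives 3.2 × 141 / 7 = 64.46 from the tour-expenses pool.
Player C keeps 60 − 8 = 52, so Player C's payoff is 52 + 64.46 = 116.46.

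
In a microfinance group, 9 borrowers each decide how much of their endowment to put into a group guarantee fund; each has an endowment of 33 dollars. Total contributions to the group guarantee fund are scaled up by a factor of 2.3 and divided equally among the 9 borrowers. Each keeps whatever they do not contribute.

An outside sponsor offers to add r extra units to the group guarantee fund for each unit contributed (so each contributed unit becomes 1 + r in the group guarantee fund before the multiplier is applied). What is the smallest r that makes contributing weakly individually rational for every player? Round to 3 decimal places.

With matching at rate r, one contributed unit becomes (1 + r) in the group guarantee fund and returns 2.3 × (1 + r) / 9 to the contributor.
Setting this equal to 1: 1 + r = 9/2.3 = 3.9130.
So the minimum matching rate is r = 3.9130 − 1 = 2.913.

2.913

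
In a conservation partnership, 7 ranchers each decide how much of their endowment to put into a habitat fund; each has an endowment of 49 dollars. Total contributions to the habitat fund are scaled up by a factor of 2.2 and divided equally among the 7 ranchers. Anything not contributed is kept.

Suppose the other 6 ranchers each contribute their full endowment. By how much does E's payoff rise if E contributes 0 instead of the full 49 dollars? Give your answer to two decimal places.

Switching from a contribution of 49 to 0 lets E keep an extra 49 dollars, but lowers the habitat fund by 49, which costs E their own share of that drop: 2.2/7 × 49 = 15.40.
Net gain = 49 − 15.40 = 33.60. The private return per contributed unit (0.3143) is below 1, so free-riding is indeed the best response regardless of what the others do.

33.60 dollars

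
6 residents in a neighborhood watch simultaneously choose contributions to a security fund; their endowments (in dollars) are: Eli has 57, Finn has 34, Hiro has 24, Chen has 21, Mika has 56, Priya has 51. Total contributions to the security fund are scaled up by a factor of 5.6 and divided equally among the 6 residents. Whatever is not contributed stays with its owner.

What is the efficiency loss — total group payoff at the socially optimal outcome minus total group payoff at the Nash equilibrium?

The private return per contributed unit is 5.6/6 = 0.9333 < 1 for every player regardless of endowment, so the Nash equilibrium is zero contribution and the group total is Σ E_j = 57 + 34 + 24 + 21 + 56 + 51 = 243.
Each contributed unit returns 5.600 to the group, so the social optimum is full contribution by everyone: group total = 5.600 × 243 = 1360.80.
Efficiency loss = (5.600 − 1) × 243 = 1117.80.

1117.80 dollars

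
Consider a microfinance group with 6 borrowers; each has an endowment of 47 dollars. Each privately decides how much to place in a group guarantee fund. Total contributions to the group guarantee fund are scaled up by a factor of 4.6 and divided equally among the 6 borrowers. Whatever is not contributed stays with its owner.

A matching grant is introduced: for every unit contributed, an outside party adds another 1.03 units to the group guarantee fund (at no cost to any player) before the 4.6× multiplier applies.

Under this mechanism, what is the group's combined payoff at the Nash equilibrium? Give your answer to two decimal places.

With the mechanism, a contributed unit returns 4.6 × 2.03 / 6 = 1.5563 per unit of net cost to the contributor — now above 1 — so contributing fully is weakly dominant for every player.
So the Nash equilibrium is full contribution by all 6; the group earns 4.6 × 2.03 × 282 = 2633.32.

2633.32 dollars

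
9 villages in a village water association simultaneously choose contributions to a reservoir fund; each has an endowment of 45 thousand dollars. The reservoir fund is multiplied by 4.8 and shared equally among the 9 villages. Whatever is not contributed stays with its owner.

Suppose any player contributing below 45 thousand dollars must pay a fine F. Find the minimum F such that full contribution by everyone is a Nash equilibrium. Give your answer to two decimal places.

21.00 thousand dollars

Given the others contribute fully, the best deviation is to contribute 0 (any partial contribution still incurs the fine and gives up units whose private return 0.5333 is below 1).
Deviating from 45 to 0 saves 45 thousand dollars but forfeits the deviator's share of the drop in the reservoir fund: 4.8/9 × 45 = 24.00.
So the deviation gain is 45 − 24.00 = 21.00, and the fine must be at least 21.00 thousand dollars to wipe it out.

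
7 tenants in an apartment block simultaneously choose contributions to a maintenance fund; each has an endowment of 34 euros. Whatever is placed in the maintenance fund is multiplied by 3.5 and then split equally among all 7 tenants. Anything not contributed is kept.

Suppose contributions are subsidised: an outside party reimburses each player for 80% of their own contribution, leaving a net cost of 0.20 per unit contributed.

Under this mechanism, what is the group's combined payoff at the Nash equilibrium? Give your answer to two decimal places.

With the mechanism, a contributed unit returns (3.5/7) / 0.20 = 2.5000 per unit of net cost to the contributor — now above 1 — so contributing fully is weakly dominant for every player.
So the Nash equilibrium is full contribution by all 7; the group earns 7 × (34 × 0.80 + 3.5 × 34) = 1023.40.

1023.40 euros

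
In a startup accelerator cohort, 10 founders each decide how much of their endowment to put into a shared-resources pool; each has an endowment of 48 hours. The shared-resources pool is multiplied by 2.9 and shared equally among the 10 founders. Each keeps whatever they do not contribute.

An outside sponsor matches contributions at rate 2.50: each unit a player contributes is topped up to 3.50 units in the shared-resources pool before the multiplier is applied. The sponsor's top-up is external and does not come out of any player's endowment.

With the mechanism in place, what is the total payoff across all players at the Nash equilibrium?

4872.00 hours

The effective private return per unit is now 2.9 × 3.50 / 10 = 1.0150 > 1, so every player's dominant strategy flips to full contribution.
At the Nash equilibrium everyone contributes 48. Group total payoff = 2.9 × 3.50 × 480 = 4872.00.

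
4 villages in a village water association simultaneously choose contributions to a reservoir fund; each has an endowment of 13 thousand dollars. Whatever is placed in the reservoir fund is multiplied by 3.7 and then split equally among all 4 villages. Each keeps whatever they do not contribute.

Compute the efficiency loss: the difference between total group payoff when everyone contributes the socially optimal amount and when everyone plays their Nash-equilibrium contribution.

140.40 thousand dollars

Each contributed unit returns 3.7/4 = 0.9250 to its contributor — below 1 — so contributing 0 is dominant for every player. At the Nash equilibrium everyone keeps their 13, and the group total is 4 × 13 = 52.
Each contributed unit returns 3.700 to the group as a whole (0.9250 to each of 4 players), which exceeds 1, so the social optimum is full contribution: group total = 3.700 × 52 = 192.40.
Efficiency loss = 192.40 − 52 = 140.40.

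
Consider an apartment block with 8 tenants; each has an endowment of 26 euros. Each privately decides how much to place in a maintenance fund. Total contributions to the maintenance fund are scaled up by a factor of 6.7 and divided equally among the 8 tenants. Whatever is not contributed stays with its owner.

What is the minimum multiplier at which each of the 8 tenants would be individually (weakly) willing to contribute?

8

A contributed unit returns (multiplier)/8 to its contributor.
This reaches 1 exactly when the multiplier is 8.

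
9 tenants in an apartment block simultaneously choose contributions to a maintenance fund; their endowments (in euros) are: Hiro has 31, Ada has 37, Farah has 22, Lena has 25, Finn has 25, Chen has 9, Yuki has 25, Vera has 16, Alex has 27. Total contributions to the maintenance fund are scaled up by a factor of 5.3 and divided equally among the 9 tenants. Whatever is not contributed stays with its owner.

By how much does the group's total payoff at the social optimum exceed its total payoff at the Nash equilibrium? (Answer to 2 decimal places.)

The private return per contributed unit is 5.3/9 = 0.5889 < 1 for every player regardless of endowment, so the Nash equilibrium is zero contribution and the group total is Σ E_j = 31 + 37 + 22 + 25 + 25 + 9 + 25 + 16 + 27 = 217.
Each contributed unit returns 5.300 to the group, so the social optimum is full contribution by everyone: group total = 5.300 × 217 = 1150.10.
Efficiency loss = (5.300 − 1) × 217 = 933.10.

933.10 euros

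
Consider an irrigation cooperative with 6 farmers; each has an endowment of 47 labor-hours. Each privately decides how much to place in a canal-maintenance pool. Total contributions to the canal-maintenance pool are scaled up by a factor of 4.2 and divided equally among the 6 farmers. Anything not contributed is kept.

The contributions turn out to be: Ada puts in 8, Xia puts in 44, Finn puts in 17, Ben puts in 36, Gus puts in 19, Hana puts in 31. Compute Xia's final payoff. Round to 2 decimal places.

111.50 labor-hours

Total contributed: 8 + 44 + 17 + 36 + 19 + 31 = 155.
Each receives 4.2 × 155 / 6 = 108.50 from the canal-maintenance pool.
Xia keeps 47 − 44 = 3, so Xia's payoff is 3 + 108.50 = 111.50.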